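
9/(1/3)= 27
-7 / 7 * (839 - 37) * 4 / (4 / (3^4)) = -64962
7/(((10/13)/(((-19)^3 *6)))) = -1872507/5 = -374501.40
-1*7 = -7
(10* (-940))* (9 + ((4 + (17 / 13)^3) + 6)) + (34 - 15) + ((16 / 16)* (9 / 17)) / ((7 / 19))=-52184058496 / 261443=-199600.14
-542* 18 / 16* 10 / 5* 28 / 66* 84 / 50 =-239022 / 275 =-869.17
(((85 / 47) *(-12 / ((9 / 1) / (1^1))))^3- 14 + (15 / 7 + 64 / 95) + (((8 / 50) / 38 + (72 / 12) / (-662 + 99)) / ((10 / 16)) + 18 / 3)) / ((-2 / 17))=8570612949219233 / 52475596314750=163.33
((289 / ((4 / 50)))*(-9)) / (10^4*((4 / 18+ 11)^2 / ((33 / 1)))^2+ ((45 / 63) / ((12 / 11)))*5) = -260175444606 / 1165502689273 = -0.22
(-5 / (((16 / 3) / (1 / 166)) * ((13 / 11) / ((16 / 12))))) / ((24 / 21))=-385 / 69056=-0.01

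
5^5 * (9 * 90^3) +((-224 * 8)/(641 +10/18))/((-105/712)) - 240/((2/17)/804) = 295938933938808/14435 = 20501484858.94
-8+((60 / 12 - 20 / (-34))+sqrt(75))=-41 / 17+5 * sqrt(3)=6.25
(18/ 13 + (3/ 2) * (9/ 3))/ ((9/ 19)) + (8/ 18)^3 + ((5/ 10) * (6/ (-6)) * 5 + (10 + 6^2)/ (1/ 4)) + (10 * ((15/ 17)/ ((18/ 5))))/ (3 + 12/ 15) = 595855418/ 3061071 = 194.66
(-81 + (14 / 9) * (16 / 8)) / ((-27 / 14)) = 9814 / 243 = 40.39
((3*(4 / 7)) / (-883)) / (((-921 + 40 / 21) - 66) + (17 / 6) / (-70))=80 / 40594159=0.00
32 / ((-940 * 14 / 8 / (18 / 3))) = -192 / 1645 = -0.12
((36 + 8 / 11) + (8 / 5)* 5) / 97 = 492 / 1067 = 0.46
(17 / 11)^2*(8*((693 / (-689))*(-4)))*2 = 1165248 / 7579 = 153.75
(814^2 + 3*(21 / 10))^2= 439041807965.29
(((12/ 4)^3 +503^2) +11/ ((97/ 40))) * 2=49089864/ 97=506081.07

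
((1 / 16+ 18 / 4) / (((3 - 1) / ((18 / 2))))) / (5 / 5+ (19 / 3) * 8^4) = 1971 / 2490464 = 0.00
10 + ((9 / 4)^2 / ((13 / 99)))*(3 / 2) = 28217 / 416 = 67.83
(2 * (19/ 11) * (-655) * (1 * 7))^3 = -5288942065967000/ 1331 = -3973660455271.98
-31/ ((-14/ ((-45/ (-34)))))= 1395/ 476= 2.93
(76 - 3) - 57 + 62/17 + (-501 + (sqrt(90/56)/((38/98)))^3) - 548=-17499/17 + 324135 * sqrt(35)/54872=-994.41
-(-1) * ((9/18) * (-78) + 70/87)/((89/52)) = -172796/7743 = -22.32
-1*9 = -9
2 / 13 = 0.15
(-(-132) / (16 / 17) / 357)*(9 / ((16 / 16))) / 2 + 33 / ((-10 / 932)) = -860673 / 280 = -3073.83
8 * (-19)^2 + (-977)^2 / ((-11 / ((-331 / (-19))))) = -315345507 / 209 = -1508830.18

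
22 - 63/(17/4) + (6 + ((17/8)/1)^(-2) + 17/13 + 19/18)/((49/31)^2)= 1723151305/162370026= 10.61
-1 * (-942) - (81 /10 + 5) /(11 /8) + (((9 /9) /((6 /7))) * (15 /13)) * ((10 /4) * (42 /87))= 38737019 /41470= 934.10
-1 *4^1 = -4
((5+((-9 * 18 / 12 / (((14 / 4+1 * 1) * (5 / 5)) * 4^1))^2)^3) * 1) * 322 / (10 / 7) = 23902543 / 20480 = 1167.12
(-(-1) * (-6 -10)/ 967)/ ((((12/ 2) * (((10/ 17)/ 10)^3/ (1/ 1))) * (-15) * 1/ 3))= 39304/ 14505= 2.71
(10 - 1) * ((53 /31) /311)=477 /9641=0.05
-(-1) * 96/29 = 96/29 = 3.31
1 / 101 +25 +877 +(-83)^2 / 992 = 91069965 / 100192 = 908.95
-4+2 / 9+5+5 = 56 / 9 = 6.22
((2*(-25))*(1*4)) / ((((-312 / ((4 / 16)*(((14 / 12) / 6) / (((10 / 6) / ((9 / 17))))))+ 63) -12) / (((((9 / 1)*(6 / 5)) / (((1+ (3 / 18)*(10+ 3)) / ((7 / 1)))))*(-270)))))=-171460800 / 2680577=-63.96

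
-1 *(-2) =2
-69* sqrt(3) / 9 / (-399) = 23* sqrt(3) / 1197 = 0.03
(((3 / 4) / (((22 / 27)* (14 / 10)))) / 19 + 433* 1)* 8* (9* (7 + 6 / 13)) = 4424570901 / 19019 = 232639.51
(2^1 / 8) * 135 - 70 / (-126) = 1235 / 36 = 34.31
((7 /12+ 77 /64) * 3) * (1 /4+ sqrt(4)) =3087 /256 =12.06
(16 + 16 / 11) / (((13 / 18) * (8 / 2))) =6.04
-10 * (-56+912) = -8560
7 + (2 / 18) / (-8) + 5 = 863 / 72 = 11.99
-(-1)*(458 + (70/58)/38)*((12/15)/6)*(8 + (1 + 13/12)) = 61074871/99180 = 615.80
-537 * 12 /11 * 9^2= -521964 /11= -47451.27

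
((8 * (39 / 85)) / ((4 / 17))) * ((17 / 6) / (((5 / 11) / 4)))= 9724 / 25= 388.96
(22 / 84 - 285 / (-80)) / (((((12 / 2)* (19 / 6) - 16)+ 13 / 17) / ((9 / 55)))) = 0.17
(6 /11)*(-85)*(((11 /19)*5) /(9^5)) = -850 /373977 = -0.00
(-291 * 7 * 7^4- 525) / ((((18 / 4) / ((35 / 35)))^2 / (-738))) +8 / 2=534788924 / 3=178262974.67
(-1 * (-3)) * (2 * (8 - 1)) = 42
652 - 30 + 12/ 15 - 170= 2264/ 5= 452.80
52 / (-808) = -13 / 202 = -0.06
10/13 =0.77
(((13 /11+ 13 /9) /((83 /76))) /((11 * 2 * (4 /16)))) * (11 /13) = 3040 /8217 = 0.37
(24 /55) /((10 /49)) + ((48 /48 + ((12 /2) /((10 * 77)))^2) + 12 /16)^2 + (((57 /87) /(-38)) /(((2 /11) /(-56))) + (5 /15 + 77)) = 2686563357011327 /30583145670000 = 87.84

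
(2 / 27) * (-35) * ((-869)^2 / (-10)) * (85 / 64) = 449320795 / 1728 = 260023.61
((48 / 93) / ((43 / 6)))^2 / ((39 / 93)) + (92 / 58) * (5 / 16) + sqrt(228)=87830017 / 172874104 + 2 * sqrt(57)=15.61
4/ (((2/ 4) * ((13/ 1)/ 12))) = 96/ 13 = 7.38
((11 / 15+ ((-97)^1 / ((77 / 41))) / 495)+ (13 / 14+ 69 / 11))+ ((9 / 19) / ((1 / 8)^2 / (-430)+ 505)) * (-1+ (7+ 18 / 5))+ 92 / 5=35211148727885 / 1341924364242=26.24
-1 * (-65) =65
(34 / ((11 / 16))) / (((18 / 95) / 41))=1059440 / 99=10701.41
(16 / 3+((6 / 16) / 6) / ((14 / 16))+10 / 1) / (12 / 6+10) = 647 / 504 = 1.28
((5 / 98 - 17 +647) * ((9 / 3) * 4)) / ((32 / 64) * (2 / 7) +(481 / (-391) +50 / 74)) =-5359589490 / 291809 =-18366.77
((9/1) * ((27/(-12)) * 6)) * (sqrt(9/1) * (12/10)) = -2187/5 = -437.40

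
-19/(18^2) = -19/324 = -0.06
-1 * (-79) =79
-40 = -40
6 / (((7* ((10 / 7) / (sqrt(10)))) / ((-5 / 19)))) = -3* sqrt(10) / 19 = -0.50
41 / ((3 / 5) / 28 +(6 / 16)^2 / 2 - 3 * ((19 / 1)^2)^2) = -183680 / 1751513829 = -0.00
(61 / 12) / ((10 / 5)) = 61 / 24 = 2.54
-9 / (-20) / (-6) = -3 / 40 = -0.08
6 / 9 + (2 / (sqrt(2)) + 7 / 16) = 53 / 48 + sqrt(2) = 2.52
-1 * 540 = -540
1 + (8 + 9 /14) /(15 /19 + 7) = 4371 /2072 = 2.11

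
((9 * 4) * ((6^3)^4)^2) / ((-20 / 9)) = -383808888404050968576 / 5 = -76761777680810193715.20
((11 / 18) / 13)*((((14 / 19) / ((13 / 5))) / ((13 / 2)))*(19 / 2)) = 0.02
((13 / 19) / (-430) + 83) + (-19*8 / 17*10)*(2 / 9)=78912041 / 1250010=63.13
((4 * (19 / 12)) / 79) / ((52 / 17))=323 / 12324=0.03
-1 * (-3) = 3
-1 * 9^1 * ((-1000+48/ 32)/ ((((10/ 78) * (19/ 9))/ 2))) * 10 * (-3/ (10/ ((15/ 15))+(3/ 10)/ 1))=-378511380/ 1957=-193414.09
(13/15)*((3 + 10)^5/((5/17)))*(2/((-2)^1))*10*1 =-164111506/15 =-10940767.07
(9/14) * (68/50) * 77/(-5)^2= 1683/625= 2.69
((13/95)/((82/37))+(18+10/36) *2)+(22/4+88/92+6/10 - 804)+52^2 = 313423235/161253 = 1943.67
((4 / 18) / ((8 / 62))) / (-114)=-31 / 2052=-0.02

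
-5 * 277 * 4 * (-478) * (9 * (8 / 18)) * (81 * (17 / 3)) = 4861948320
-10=-10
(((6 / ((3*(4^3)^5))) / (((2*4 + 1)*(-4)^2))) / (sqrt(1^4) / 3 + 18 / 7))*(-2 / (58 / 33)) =-77 / 15195594293248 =-0.00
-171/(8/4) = -85.50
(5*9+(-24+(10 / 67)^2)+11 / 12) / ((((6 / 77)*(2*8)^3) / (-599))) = -54508484261 / 1323859968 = -41.17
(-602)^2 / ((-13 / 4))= -1449616 / 13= -111508.92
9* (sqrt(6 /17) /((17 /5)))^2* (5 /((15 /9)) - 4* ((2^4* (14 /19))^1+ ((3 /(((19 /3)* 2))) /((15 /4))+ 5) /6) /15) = -498 /4913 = -0.10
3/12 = 1/4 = 0.25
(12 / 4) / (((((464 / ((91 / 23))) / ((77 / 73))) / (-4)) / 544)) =-2858856 / 48691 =-58.71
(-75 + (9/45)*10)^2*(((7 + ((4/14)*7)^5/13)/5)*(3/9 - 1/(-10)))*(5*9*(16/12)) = 262186.80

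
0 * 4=0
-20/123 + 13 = 1579/123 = 12.84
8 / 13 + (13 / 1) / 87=865 / 1131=0.76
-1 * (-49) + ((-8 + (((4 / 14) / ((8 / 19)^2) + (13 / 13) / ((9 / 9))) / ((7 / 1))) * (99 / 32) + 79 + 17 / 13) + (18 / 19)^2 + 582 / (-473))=13602743393791 / 111380132864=122.13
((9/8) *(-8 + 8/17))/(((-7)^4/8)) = -1152/40817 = -0.03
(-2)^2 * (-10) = -40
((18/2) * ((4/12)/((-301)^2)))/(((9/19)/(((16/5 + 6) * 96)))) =27968/453005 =0.06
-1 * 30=-30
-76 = -76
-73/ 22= -3.32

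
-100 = -100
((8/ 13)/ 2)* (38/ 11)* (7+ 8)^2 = 239.16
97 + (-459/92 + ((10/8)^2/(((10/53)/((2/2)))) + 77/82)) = 3054751/30176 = 101.23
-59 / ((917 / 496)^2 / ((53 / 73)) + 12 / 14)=-5385044224 / 507927367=-10.60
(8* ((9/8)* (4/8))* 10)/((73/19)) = 855/73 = 11.71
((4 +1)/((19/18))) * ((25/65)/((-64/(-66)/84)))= 155925/988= 157.82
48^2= 2304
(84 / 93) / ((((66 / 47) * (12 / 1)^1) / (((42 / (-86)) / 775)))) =-2303 / 68182950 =-0.00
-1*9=-9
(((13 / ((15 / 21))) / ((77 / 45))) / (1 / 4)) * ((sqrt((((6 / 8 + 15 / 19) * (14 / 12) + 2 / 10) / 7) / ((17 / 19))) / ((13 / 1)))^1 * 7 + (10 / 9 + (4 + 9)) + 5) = 9 * sqrt(1805230) / 935 + 8944 / 11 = 826.02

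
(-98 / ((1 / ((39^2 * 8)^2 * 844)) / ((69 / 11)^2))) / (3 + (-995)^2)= -1121248208755584 / 2303719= -486712228.69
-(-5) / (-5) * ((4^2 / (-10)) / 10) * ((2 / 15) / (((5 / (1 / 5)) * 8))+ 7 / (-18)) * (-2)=0.12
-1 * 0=0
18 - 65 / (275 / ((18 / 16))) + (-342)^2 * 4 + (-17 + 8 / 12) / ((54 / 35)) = 16674642583 / 35640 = 467863.15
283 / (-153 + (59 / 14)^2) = -55468 / 26507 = -2.09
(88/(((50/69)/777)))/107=2358972/2675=881.86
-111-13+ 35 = -89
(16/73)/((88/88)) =16/73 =0.22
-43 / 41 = -1.05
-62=-62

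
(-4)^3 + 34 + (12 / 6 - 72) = -100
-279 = -279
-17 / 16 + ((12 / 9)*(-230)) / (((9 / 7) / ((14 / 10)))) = -144715 / 432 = -334.99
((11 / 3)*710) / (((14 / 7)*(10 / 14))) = 5467 / 3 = 1822.33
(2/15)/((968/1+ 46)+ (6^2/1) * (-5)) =1/6255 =0.00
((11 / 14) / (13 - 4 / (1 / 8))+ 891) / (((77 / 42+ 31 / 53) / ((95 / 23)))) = 1521.79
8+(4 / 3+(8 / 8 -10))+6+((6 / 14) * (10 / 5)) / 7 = 949 / 147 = 6.46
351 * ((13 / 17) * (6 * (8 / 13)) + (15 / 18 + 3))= 79443 / 34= 2336.56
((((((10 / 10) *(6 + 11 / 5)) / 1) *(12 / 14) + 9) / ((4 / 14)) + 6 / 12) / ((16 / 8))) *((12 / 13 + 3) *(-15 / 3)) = -14433 / 26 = -555.12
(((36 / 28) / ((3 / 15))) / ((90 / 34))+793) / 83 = 5568 / 581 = 9.58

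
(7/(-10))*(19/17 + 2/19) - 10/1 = -7013/646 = -10.86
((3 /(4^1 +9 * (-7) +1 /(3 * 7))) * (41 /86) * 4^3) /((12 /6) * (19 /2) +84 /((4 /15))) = -20664 /4445039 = -0.00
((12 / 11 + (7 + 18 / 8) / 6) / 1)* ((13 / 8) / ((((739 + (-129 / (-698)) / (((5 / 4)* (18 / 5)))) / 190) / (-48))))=-898666275 / 17023072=-52.79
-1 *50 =-50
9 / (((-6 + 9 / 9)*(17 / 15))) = -27 / 17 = -1.59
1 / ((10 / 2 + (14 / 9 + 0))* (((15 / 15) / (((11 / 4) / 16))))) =99 / 3776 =0.03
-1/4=-0.25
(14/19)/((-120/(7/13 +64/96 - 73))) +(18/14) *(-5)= -93175/15561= -5.99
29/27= 1.07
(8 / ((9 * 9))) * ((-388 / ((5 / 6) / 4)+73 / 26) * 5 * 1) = -966988 / 1053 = -918.32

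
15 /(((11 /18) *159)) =90 /583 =0.15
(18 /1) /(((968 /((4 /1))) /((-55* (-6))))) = 270 /11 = 24.55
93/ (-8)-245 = -2053/ 8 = -256.62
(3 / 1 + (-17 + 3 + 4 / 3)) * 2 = -58 / 3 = -19.33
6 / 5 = 1.20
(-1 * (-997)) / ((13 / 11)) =10967 / 13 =843.62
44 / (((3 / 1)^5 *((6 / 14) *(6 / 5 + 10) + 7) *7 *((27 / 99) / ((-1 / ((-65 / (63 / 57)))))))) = 484 / 3541239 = 0.00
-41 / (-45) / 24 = 41 / 1080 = 0.04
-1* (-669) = 669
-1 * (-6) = 6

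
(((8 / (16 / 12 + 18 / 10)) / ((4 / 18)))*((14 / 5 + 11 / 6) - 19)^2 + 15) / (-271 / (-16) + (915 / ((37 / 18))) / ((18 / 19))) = 331998336 / 67723945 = 4.90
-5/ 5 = -1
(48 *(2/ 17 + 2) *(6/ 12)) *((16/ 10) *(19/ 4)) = 32832/ 85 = 386.26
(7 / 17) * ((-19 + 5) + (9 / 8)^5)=-2797921 / 557056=-5.02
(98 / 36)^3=117649 / 5832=20.17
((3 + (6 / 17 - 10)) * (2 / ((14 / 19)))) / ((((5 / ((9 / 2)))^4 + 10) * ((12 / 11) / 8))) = -51650379 / 4498795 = -11.48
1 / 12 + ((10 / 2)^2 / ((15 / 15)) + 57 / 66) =3425 / 132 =25.95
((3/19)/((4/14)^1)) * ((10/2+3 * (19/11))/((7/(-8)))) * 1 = -1344/209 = -6.43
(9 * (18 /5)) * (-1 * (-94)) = 15228 /5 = 3045.60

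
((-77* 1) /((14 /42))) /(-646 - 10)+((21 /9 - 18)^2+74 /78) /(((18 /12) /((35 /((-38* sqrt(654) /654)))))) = 231 /656 - 1008980* sqrt(654) /6669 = -3868.75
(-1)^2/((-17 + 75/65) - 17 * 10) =-13/2416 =-0.01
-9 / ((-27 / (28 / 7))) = 4 / 3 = 1.33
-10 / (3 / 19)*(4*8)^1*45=-91200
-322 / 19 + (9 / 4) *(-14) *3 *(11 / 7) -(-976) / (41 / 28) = 501.09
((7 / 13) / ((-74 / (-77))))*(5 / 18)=2695 / 17316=0.16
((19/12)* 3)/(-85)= -0.06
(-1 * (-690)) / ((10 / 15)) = 1035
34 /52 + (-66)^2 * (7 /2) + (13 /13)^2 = 396439 /26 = 15247.65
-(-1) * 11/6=11/6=1.83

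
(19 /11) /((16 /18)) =171 /88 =1.94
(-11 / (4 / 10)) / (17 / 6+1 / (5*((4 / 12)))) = -825 / 103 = -8.01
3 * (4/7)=12/7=1.71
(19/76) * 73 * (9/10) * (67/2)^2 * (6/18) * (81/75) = 26543457/4000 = 6635.86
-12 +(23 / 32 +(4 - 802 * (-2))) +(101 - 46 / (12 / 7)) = 160405 / 96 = 1670.89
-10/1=-10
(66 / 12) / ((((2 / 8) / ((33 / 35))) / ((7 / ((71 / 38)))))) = 77.71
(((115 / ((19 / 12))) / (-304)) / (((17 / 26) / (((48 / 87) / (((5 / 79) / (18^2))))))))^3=-6196744565896710302171136 / 5637185985266317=-1099262039.98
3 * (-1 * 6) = -18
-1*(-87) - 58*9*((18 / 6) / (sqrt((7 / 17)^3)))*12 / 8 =87 - 39933*sqrt(119) / 49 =-8803.16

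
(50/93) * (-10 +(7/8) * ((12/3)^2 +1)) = 325/124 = 2.62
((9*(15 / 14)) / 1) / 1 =135 / 14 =9.64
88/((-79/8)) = -704/79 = -8.91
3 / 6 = 1 / 2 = 0.50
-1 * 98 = -98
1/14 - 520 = -7279/14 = -519.93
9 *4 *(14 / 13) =504 / 13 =38.77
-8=-8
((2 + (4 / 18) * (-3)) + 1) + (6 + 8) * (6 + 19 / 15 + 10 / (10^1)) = 118.07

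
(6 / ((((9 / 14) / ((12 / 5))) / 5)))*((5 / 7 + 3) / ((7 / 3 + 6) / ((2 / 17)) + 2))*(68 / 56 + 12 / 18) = 32864 / 3059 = 10.74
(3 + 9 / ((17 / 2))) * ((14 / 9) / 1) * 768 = 82432 / 17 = 4848.94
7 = 7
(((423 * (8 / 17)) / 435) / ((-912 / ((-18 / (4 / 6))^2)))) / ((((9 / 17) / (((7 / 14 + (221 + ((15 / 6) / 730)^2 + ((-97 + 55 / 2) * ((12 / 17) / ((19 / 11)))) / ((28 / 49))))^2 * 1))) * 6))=-28406814600061637720541 / 8358301731810503680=-3398.63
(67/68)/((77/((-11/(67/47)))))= -0.10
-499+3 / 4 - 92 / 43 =-86067 / 172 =-500.39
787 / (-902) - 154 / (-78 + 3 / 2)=157405 / 138006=1.14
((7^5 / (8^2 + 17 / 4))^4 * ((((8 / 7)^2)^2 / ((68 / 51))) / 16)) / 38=113387824750592 / 14651793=7738836.11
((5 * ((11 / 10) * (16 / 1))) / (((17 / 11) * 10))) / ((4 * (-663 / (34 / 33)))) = -22 / 9945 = -0.00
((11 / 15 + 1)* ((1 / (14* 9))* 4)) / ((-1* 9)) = -52 / 8505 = -0.01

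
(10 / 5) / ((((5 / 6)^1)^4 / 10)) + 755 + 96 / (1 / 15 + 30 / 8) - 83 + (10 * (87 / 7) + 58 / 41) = 7100755532 / 8215375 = 864.33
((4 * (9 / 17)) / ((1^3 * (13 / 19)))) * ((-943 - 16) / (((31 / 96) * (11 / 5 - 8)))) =314858880 / 198679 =1584.76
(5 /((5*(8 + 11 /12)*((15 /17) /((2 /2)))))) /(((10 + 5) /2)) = 136 /8025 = 0.02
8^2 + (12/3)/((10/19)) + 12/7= 2566/35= 73.31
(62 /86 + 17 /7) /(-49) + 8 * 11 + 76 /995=1291600104 /14675255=88.01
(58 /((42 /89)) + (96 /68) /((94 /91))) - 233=-1824356 /16779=-108.73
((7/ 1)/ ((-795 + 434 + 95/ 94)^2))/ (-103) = -61852/ 117943025863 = -0.00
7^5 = 16807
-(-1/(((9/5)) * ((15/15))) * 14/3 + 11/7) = 193/189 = 1.02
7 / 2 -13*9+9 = -209 / 2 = -104.50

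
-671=-671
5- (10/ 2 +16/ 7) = -2.29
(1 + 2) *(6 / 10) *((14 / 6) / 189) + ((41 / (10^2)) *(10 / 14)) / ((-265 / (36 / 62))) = 111689 / 5175450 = 0.02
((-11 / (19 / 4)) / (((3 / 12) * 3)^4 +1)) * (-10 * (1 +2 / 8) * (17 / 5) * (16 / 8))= 957440 / 6403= 149.53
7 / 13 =0.54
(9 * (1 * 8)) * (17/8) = 153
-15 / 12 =-5 / 4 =-1.25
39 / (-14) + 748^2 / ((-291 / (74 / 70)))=-2035.35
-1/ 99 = -0.01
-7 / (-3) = 7 / 3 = 2.33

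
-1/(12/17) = -17/12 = -1.42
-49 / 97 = -0.51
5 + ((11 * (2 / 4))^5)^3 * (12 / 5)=12531744508451753 / 40960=305950793663.37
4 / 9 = 0.44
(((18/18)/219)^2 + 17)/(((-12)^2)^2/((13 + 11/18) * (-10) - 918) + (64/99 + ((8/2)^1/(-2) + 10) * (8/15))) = -212715569165/184667158592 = -1.15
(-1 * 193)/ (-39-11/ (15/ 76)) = 2895/ 1421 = 2.04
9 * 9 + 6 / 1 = 87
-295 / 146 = -2.02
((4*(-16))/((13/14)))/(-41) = 896/533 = 1.68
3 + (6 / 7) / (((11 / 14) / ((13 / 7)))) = 5.03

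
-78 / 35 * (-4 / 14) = 156 / 245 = 0.64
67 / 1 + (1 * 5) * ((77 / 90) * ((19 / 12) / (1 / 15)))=168.60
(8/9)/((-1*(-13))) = 8/117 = 0.07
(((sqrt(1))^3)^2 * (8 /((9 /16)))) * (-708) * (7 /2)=-105728 /3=-35242.67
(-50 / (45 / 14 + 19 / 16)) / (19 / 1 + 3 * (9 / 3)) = -200 / 493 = -0.41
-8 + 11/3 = -13/3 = -4.33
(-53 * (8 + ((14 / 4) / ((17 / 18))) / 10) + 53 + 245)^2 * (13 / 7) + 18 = 1138963779 / 28900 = 39410.51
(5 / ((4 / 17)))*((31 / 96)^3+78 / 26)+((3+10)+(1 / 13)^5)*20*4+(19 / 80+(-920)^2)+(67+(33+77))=5569205784677561723 / 6569925672960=847681.70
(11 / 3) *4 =44 / 3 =14.67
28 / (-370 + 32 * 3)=-14 / 137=-0.10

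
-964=-964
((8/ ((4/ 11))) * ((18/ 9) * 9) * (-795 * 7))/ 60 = -36729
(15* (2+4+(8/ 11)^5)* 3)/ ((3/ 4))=59944440/ 161051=372.21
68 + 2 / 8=68.25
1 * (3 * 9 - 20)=7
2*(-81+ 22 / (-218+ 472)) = -20552 / 127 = -161.83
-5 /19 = -0.26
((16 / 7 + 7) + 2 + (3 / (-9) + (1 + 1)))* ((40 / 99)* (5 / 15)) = 10880 / 6237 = 1.74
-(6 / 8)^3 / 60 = -9 / 1280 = -0.01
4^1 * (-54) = -216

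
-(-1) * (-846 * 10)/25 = -1692/5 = -338.40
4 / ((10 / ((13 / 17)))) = 26 / 85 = 0.31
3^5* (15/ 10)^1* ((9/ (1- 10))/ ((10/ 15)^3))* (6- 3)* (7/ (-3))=137781/ 16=8611.31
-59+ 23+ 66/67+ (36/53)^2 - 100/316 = -518448553/14868037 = -34.87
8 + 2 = 10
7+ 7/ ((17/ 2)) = 7.82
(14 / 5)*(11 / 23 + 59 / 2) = 9653 / 115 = 83.94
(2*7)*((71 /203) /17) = 142 /493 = 0.29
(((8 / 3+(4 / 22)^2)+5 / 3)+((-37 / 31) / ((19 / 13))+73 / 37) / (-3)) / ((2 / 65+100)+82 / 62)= 2047025825 / 52116483903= 0.04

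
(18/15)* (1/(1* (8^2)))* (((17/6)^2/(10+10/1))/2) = 289/76800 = 0.00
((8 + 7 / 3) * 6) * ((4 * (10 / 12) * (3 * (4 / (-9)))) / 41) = -2480 / 369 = -6.72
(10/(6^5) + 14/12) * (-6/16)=-4541/10368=-0.44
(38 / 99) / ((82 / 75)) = 475 / 1353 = 0.35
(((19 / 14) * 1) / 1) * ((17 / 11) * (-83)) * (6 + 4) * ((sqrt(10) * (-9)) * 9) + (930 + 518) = 447355.64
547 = 547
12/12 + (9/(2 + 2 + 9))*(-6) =-41/13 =-3.15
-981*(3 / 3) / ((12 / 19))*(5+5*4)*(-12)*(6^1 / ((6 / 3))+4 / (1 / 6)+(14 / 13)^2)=2217575025 / 169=13121745.71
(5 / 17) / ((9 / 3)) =0.10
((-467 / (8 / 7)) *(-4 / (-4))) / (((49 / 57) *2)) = -26619 / 112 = -237.67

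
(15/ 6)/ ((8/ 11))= 3.44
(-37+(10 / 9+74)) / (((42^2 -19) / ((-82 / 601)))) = -28126 / 9438705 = -0.00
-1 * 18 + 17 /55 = -973 /55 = -17.69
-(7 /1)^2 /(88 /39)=-21.72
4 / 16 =1 / 4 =0.25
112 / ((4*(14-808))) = -14 / 397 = -0.04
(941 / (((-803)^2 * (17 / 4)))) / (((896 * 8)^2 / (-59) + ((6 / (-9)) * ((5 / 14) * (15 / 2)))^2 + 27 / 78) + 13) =-565849648 / 1435050495063845319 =-0.00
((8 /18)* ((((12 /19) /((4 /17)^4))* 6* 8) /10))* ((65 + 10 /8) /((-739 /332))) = -367408879 /28082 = -13083.43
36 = 36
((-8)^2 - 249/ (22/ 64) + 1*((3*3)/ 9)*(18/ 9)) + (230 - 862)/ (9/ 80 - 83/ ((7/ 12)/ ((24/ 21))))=-37899958/ 57909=-654.47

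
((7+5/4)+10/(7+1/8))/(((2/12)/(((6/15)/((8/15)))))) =43.44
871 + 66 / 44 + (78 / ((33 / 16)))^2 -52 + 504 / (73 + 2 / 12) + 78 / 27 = 2161351483 / 956142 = 2260.49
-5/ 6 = -0.83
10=10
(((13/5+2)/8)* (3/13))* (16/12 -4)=-23/65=-0.35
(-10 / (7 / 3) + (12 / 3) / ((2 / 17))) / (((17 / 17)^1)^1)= 208 / 7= 29.71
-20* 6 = -120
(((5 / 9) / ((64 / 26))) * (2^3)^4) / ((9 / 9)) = 8320 / 9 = 924.44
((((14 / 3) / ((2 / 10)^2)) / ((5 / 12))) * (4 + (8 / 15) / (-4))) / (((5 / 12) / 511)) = 6638912 / 5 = 1327782.40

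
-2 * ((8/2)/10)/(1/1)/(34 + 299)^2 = -4/554445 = -0.00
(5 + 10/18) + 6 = 104/9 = 11.56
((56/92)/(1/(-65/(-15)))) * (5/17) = 910/1173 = 0.78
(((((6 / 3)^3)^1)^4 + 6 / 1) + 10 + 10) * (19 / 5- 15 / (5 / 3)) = -107172 / 5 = -21434.40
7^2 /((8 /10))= 245 /4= 61.25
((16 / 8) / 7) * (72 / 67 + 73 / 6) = 3.78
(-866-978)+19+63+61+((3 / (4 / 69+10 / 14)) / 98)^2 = -46385009235 / 27269284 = -1701.00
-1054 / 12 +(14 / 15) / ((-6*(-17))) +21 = -66.82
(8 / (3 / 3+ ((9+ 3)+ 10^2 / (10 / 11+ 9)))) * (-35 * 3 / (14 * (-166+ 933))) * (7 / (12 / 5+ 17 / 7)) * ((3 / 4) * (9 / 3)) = -0.01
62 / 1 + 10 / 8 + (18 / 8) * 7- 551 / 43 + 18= 3620 / 43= 84.19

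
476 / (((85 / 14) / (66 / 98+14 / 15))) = 125.97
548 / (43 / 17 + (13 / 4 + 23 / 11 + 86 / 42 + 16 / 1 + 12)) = 8607984 / 595615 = 14.45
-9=-9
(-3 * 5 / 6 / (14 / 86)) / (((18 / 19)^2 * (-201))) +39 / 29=37808539 / 26440344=1.43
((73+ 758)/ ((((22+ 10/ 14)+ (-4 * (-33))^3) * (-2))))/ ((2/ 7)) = -13573/ 21466580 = -0.00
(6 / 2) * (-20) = -60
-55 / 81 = -0.68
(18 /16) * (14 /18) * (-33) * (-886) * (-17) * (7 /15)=-202960.45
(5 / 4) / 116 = 5 / 464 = 0.01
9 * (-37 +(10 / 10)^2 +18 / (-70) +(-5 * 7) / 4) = -56709 / 140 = -405.06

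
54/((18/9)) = 27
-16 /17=-0.94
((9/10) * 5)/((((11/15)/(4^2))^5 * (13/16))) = 57330892800000/2093663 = 27383056.78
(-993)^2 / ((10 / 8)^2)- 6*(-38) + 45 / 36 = 63130061 / 100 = 631300.61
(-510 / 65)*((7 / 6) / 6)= -119 / 78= -1.53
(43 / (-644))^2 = 1849 / 414736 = 0.00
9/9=1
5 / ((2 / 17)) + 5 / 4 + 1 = 179 / 4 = 44.75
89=89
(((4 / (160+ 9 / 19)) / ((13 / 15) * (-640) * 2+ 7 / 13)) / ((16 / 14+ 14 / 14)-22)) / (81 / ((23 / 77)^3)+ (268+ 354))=252440916 / 816407452487307431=0.00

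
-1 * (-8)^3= 512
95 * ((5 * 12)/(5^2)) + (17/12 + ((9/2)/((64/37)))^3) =1554142975/6291456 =247.02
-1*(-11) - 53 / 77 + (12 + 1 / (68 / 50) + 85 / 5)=104843 / 2618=40.05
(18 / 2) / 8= 9 / 8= 1.12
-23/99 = -0.23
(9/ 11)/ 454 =9/ 4994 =0.00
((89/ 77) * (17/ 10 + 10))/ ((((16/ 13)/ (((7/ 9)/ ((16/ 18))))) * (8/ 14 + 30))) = 947583/ 3013120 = 0.31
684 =684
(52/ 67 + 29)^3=7940149875/ 300763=26400.02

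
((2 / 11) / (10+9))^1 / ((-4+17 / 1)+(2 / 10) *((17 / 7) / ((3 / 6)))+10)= 70 / 175351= 0.00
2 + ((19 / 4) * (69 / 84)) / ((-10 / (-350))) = 2217 / 16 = 138.56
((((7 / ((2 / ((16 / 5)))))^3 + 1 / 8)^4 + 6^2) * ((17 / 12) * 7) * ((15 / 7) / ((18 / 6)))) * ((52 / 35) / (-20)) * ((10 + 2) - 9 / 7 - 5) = -287105720153700148101778767 / 24500000000000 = -11718600822600.01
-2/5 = -0.40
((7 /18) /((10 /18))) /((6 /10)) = 7 /6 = 1.17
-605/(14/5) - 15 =-3235/14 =-231.07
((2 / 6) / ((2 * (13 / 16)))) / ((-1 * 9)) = -0.02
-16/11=-1.45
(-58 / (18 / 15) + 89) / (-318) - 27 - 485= -244285 / 477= -512.13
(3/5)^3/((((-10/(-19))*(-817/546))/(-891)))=6567561/26875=244.37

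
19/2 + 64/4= 51/2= 25.50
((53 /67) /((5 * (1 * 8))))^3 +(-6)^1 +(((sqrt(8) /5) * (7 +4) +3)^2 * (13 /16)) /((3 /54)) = 3861 * sqrt(2) /10 +13318363253837 /19248832000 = 1237.93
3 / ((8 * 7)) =0.05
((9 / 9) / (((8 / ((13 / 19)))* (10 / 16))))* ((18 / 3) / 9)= 26 / 285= 0.09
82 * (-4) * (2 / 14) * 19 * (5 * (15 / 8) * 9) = -75117.86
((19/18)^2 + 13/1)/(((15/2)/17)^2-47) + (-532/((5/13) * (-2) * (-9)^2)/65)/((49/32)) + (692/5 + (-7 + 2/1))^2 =13648436887378/766966725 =17795.34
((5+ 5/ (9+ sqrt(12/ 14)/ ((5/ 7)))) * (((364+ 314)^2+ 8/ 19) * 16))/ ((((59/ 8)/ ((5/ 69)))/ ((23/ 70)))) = 2057032622080/ 15560601 - 13974406400 * sqrt(42)/ 46681803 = 130254.90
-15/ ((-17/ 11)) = 165/ 17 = 9.71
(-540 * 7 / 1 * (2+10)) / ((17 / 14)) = -635040 / 17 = -37355.29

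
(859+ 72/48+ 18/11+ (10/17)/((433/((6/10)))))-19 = 136539321/161942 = 843.14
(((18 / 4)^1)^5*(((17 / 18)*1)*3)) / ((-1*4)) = -334611 / 256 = -1307.07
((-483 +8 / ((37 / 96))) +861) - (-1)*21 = 15531 / 37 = 419.76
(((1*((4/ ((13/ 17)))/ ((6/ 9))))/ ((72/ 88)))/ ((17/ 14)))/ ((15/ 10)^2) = 1232/ 351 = 3.51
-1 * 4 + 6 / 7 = -22 / 7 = -3.14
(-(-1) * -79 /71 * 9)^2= 505521 /5041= 100.28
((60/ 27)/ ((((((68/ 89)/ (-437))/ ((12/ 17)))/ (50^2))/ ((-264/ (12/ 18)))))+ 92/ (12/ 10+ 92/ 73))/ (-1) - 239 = -115255552065189/ 129761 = -888214117.22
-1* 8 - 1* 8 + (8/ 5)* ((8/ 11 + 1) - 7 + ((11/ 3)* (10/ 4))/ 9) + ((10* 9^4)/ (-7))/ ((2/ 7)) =-32827.81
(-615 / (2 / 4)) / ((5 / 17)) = -4182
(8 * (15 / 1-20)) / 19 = -2.11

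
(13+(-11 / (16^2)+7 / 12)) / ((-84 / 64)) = -10399 / 1008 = -10.32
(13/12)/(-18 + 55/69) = -299/4748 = -0.06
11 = 11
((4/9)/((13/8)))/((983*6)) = 0.00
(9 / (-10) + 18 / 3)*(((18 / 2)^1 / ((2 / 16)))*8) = 2937.60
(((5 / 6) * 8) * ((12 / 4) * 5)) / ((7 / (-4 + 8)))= 400 / 7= 57.14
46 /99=0.46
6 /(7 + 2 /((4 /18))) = 3 /8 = 0.38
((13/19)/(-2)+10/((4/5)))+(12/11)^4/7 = 24068481/1947253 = 12.36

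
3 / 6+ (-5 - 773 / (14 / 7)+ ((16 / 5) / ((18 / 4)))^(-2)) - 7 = -405527 / 1024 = -396.02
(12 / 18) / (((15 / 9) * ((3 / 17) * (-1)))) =-2.27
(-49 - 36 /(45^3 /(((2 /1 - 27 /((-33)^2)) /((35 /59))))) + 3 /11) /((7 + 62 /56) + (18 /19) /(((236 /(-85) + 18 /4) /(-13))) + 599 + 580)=-46527903864272 /1126671951920625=-0.04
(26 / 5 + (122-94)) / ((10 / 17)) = 1411 / 25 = 56.44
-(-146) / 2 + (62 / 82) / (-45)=134654 / 1845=72.98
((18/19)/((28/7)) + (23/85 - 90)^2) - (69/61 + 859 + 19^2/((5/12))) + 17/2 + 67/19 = 53065444076/8373775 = 6337.10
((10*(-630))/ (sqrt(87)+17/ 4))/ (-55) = -85680/ 12133+20160*sqrt(87)/ 12133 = 8.44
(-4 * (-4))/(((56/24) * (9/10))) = 160/21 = 7.62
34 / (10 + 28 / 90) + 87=20949 / 232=90.30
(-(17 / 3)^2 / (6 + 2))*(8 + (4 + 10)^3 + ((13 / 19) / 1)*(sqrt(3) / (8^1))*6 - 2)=-397375 / 36 - 3757*sqrt(3) / 1824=-11041.76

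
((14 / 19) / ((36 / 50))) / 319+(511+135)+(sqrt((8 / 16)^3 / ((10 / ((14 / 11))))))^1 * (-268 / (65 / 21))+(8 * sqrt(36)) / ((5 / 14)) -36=733.48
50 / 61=0.82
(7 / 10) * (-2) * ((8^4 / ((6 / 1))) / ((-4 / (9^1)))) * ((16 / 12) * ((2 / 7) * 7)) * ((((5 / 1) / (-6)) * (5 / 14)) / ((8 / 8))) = -5120 / 3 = -1706.67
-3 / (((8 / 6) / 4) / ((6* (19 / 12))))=-171 / 2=-85.50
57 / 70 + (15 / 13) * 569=598191 / 910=657.35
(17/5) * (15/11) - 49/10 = -29/110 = -0.26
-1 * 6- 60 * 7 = -426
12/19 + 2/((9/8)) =412/171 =2.41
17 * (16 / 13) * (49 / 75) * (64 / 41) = 852992 / 39975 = 21.34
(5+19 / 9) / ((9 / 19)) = 15.01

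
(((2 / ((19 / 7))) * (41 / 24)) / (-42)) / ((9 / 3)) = -41 / 4104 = -0.01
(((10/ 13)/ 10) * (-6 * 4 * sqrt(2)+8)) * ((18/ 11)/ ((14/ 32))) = 2304/ 1001-6912 * sqrt(2)/ 1001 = -7.46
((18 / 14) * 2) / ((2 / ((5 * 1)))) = 45 / 7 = 6.43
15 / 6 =5 / 2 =2.50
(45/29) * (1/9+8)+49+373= 12603/29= 434.59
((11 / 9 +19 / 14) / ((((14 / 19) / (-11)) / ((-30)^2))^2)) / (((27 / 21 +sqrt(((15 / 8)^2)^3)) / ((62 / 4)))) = 140827544000000 / 153713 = 916171982.85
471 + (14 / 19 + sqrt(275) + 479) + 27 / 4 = 5 * sqrt(11) + 72769 / 76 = 974.07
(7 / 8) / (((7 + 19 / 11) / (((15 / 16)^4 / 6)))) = 433125 / 33554432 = 0.01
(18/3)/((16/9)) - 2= 11/8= 1.38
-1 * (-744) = 744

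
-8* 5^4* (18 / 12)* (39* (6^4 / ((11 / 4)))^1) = -1516320000 / 11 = -137847272.73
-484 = -484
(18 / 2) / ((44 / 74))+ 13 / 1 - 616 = -12933 / 22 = -587.86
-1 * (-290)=290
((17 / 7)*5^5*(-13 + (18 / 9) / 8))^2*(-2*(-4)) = 7340712890625 / 98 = 74905233577.81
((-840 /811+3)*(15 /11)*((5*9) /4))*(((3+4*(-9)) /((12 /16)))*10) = -10752750 /811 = -13258.63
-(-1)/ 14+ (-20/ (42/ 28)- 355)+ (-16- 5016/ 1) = -226811/ 42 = -5400.26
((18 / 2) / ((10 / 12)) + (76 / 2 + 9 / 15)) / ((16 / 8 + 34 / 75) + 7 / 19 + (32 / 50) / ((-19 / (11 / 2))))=5415 / 289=18.74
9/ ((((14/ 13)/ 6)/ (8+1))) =3159/ 7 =451.29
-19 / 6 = -3.17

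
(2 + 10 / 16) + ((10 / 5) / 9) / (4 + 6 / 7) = 3269 / 1224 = 2.67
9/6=3/2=1.50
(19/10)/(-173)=-19/1730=-0.01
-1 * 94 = -94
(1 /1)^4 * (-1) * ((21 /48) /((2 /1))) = -7 /32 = -0.22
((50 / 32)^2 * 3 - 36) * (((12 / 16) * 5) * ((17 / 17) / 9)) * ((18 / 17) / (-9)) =12235 / 8704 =1.41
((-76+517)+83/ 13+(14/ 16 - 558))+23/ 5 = -54673/ 520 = -105.14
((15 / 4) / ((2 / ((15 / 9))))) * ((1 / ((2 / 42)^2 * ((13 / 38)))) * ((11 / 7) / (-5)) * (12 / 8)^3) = -1777545 / 416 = -4272.94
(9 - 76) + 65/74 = -4893/74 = -66.12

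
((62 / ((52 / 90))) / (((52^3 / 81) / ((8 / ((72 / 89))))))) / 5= 223479 / 1827904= 0.12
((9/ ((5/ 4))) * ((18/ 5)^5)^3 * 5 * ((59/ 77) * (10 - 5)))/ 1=14329864669398121709568/ 469970703125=30490974382.26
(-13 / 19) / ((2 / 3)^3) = -351 / 152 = -2.31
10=10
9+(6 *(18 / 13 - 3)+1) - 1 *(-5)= 69 / 13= 5.31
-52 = -52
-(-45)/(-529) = -45/529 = -0.09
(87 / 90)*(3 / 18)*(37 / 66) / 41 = 1073 / 487080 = 0.00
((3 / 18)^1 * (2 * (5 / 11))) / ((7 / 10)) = 50 / 231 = 0.22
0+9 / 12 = 3 / 4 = 0.75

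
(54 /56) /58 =27 /1624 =0.02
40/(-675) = -8/135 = -0.06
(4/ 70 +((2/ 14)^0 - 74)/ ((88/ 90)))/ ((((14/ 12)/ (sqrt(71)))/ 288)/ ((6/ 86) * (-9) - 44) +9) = -201813020104391083008/ 24346779519378632855 - 4095416410128 * sqrt(71)/ 3478111359911233265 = -8.29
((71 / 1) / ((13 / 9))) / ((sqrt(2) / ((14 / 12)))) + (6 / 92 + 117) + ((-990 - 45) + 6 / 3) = -42133 / 46 + 1491 * sqrt(2) / 52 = -875.38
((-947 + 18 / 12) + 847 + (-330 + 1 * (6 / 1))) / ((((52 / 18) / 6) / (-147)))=257985 / 2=128992.50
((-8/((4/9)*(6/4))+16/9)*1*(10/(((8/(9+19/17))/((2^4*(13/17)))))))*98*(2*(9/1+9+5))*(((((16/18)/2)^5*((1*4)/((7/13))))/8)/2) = -8817770823680/153586449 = -57412.43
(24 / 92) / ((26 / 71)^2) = 15123 / 7774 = 1.95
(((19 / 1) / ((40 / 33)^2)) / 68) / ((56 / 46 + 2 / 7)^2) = 4432491 / 52659200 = 0.08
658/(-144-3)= -94/21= -4.48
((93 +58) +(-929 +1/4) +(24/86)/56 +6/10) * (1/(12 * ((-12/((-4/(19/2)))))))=-1559471/686280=-2.27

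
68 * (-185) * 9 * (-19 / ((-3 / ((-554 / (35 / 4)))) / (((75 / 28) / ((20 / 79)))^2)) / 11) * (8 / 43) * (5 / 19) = 3669935016375 / 162239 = 22620547.56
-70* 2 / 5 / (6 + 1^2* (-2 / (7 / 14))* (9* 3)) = 14 / 51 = 0.27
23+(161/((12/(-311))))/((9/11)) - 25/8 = -1097269/216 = -5079.95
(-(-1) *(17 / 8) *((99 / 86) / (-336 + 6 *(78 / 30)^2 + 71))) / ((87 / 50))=-350625 / 55975336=-0.01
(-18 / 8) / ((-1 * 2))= 9 / 8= 1.12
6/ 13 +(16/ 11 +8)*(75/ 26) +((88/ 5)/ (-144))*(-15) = 25369/ 858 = 29.57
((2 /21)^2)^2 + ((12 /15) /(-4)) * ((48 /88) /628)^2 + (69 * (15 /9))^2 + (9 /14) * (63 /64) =4909737711608514277 /371228942367360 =13225.63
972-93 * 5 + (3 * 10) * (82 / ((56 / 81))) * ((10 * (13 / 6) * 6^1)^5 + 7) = 1849596079855803 / 14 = 132114005703985.93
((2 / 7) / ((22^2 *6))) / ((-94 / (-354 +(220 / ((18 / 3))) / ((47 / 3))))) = 2066 / 5613069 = 0.00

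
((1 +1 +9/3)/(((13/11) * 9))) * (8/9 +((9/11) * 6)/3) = 1250/1053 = 1.19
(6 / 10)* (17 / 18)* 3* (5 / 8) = 17 / 16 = 1.06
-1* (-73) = 73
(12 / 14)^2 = 36 / 49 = 0.73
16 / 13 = 1.23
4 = 4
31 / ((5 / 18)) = 558 / 5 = 111.60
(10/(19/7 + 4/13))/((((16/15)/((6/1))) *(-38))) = -0.49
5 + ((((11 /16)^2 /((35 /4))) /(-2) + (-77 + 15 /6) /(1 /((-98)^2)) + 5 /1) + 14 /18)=-28848445889 /40320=-715487.25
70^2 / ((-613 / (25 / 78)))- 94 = -2308508 / 23907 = -96.56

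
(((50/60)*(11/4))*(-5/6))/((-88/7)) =175/1152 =0.15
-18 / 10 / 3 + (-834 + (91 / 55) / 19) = -872066 / 1045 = -834.51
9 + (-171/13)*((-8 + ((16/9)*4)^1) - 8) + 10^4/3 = 134911/39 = 3459.26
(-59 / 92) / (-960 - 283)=59 / 114356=0.00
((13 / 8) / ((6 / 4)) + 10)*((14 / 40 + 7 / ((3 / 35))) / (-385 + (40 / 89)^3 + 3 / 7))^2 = 78432216961762380265717 / 155513762743210054732800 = 0.50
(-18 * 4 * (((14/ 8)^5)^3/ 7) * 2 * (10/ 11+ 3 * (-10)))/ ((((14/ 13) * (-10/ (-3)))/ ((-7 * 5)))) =-1190281492849995/ 46137344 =-25798656.57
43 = 43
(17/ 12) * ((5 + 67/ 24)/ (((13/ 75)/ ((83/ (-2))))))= -6596425/ 2496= -2642.80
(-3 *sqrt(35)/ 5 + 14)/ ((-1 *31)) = -14/ 31 + 3 *sqrt(35)/ 155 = -0.34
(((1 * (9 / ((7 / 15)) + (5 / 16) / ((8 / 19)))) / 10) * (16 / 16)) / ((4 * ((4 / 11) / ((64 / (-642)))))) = -39479 / 287616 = -0.14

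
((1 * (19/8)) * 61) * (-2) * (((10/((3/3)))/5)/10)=-57.95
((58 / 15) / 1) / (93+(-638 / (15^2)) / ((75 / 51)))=0.04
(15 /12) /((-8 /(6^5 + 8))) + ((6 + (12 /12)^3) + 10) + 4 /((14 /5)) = -33539 /28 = -1197.82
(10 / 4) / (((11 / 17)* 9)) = 85 / 198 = 0.43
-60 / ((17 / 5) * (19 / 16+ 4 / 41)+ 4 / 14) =-1377600 / 106877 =-12.89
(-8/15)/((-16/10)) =1/3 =0.33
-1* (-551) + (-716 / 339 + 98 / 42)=62288 / 113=551.22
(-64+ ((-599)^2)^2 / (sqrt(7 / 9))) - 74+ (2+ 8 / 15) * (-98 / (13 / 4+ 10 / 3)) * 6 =-143886 / 395+ 386214472803 * sqrt(7) / 7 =145975349317.25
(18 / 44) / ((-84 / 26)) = -39 / 308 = -0.13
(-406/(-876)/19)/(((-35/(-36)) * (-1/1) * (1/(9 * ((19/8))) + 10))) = -783/313535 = -0.00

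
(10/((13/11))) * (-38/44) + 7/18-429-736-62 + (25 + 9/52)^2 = -14607319/24336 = -600.24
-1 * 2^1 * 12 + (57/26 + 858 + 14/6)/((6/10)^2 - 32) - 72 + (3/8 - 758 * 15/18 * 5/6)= -68672465/105768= -649.27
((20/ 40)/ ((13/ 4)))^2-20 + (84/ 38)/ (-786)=-19.98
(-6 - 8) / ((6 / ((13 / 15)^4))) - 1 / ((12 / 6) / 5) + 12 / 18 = -956729 / 303750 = -3.15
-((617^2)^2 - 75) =-144924114646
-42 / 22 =-21 / 11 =-1.91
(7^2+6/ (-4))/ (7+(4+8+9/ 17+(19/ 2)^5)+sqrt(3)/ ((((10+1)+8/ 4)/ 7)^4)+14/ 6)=1141099233056732904240/ 1859390126207753670138727 - 177053048040960*sqrt(3)/ 265627160886821952876961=0.00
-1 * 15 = -15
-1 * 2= -2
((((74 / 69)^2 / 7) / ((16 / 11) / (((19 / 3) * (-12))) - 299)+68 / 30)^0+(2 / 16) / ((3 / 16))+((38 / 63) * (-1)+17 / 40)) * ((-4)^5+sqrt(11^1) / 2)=-480128 / 315+3751 * sqrt(11) / 5040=-1521.75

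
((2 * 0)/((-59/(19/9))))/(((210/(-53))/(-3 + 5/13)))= 0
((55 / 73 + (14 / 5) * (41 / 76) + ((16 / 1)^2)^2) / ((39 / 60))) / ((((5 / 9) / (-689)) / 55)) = -9539210976174 / 1387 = -6877585419.02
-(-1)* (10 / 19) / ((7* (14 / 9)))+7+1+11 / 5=47706 / 4655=10.25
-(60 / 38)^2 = -2.49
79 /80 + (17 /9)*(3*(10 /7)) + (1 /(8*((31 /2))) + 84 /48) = 564589 /52080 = 10.84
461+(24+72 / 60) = 486.20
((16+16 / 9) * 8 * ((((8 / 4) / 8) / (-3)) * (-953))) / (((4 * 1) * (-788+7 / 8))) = -609920 / 170019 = -3.59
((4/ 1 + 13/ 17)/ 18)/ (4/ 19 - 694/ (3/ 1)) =-513/ 447916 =-0.00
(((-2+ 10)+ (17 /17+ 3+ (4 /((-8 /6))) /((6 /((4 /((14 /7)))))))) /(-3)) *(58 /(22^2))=-29 /66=-0.44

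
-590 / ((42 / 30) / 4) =-11800 / 7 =-1685.71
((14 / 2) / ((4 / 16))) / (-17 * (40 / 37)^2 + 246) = 19166 / 154787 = 0.12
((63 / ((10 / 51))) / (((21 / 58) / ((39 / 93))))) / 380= 57681 / 58900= 0.98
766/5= 153.20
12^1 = 12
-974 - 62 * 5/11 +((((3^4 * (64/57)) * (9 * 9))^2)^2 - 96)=4221897772442986376656/1433531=2945103923419156.18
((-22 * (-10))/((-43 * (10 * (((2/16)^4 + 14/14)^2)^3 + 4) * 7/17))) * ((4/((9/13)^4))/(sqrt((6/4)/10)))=-183430692399446314249785180160 * sqrt(15)/17822855252364673545974585961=-39.86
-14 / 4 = -7 / 2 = -3.50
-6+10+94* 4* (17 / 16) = 807 / 2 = 403.50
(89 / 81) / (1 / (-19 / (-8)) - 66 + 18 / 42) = -0.02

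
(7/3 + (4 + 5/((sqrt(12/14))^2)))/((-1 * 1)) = -73/6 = -12.17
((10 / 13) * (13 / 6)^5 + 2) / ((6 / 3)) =150581 / 7776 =19.36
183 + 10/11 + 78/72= 24419/132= 184.99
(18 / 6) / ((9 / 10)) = 10 / 3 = 3.33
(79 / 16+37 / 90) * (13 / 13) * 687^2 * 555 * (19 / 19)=1401030143.81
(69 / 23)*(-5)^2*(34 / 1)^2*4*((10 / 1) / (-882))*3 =-578000 / 49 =-11795.92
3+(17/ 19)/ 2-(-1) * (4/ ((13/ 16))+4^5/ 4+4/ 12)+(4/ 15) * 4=265.77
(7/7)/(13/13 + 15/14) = 14/29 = 0.48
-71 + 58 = -13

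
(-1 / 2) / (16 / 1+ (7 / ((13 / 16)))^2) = -169 / 30496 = -0.01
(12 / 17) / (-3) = -4 / 17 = -0.24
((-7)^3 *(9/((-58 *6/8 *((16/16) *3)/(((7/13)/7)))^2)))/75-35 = -3357798997/95937075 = -35.00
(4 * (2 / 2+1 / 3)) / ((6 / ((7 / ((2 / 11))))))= 308 / 9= 34.22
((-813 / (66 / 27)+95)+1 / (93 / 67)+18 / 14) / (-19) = 3374045 / 272118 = 12.40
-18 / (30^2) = -0.02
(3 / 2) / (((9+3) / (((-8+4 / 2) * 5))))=-15 / 4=-3.75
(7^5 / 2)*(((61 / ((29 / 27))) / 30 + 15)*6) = 247012479 / 290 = 851767.17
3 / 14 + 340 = 4763 / 14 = 340.21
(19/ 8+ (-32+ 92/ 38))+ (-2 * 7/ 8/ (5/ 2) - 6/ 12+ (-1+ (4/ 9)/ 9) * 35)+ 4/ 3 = -3714667/ 61560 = -60.34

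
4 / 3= 1.33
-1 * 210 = -210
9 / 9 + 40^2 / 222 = 911 / 111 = 8.21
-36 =-36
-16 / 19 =-0.84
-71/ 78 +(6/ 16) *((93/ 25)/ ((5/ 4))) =1003/ 4875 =0.21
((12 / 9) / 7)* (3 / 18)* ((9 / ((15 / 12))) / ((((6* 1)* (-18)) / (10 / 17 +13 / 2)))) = -241 / 16065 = -0.02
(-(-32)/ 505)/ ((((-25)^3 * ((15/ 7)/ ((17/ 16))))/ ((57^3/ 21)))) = -699618/ 39453125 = -0.02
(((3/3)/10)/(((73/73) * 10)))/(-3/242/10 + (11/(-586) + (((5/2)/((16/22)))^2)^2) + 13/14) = 4066033664/57142417650515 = 0.00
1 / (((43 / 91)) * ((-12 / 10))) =-455 / 258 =-1.76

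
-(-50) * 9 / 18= 25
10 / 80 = 1 / 8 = 0.12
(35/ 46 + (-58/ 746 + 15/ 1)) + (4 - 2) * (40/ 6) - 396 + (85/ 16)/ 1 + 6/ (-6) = -149345035/ 411792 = -362.67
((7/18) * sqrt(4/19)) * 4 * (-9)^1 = -28 * sqrt(19)/19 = -6.42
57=57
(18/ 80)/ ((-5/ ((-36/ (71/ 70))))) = 567/ 355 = 1.60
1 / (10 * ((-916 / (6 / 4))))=-3 / 18320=-0.00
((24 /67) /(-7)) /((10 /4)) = -48 /2345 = -0.02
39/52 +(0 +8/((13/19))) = 647/52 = 12.44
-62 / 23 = -2.70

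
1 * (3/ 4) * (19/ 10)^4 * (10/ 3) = 130321/ 4000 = 32.58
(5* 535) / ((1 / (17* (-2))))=-90950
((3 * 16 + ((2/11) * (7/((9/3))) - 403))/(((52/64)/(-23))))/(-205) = -4305968/87945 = -48.96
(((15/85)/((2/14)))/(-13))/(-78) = 7/5746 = 0.00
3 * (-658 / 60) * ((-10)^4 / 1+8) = -1646316 / 5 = -329263.20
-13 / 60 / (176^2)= -13 / 1858560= -0.00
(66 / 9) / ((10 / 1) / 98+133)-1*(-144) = 1409291 / 9783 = 144.06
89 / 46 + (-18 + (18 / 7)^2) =-21307 / 2254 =-9.45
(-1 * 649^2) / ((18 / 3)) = -421201 / 6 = -70200.17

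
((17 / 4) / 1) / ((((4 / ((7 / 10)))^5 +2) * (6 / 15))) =0.00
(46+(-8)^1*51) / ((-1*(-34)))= -181 / 17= -10.65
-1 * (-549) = 549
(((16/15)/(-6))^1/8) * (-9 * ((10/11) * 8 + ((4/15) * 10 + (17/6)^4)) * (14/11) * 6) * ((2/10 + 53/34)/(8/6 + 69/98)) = 108754211839/1108928700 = 98.07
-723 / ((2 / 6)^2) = -6507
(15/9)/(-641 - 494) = -1/681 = -0.00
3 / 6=1 / 2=0.50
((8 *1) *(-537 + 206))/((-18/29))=38396/9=4266.22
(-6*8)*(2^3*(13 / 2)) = -2496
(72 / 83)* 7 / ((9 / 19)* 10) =532 / 415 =1.28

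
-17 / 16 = -1.06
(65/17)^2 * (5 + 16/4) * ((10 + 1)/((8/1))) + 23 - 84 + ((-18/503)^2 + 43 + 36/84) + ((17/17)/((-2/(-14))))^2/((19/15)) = 15717694495743/77799255464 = 202.03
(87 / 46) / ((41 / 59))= 5133 / 1886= 2.72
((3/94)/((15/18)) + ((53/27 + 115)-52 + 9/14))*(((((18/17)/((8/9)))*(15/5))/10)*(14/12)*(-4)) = -17493501/159800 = -109.47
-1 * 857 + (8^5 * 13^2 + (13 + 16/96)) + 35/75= 166108459/30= 5536948.63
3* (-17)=-51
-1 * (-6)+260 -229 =37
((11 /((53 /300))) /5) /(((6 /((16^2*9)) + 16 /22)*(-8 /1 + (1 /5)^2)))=-69696000 /32516401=-2.14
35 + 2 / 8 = 141 / 4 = 35.25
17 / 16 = 1.06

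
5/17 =0.29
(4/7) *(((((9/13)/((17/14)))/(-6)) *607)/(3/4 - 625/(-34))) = -29136/16913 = -1.72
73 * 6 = 438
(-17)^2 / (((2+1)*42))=289 / 126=2.29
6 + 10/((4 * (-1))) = 7/2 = 3.50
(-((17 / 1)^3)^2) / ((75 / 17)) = -410338673 / 75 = -5471182.31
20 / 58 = 10 / 29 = 0.34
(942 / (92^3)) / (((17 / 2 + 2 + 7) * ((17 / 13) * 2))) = 6123 / 231659680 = 0.00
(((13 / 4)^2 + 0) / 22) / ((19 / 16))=169 / 418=0.40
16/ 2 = 8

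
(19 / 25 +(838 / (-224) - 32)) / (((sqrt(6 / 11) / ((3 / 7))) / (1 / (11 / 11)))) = -97947 * sqrt(66) / 39200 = -20.30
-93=-93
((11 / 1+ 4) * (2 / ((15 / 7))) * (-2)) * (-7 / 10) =98 / 5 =19.60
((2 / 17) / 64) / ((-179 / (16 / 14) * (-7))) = 1 / 596428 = 0.00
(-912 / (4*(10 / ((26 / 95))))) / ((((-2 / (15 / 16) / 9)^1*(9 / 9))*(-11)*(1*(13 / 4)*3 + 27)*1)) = -351 / 5390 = -0.07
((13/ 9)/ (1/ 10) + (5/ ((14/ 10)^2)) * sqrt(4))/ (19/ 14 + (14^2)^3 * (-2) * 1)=-17240/ 13282100307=-0.00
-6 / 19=-0.32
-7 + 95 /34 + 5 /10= -63 /17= -3.71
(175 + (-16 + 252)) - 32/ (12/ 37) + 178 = 490.33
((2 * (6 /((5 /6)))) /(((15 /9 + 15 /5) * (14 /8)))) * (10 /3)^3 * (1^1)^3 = 3200 /49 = 65.31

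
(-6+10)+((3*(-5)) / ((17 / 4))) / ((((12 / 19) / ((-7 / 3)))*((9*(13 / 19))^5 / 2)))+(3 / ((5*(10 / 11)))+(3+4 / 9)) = 8.11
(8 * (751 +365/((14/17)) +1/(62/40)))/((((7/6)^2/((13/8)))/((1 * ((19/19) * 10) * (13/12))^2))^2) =1564395947700625/8336272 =187661336.83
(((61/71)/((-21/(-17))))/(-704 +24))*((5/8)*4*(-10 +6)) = 61/5964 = 0.01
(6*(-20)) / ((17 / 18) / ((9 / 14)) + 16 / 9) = -9720 / 263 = -36.96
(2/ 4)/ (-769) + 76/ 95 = 6147/ 7690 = 0.80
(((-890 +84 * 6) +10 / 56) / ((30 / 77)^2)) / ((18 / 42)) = -21350329 / 3600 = -5930.65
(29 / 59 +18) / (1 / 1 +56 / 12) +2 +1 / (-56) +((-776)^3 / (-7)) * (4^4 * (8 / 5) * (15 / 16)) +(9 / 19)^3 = 1410815008395042465 / 55036616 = 25634116174.49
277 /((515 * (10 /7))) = 1939 /5150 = 0.38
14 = 14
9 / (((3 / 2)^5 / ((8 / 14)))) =0.68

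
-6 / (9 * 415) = -2 / 1245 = -0.00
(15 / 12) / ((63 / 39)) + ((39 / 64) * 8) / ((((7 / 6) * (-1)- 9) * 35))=1391 / 1830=0.76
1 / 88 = 0.01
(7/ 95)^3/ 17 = 343/ 14575375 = 0.00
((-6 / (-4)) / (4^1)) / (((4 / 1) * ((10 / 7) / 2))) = 0.13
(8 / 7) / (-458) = -0.00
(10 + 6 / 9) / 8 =4 / 3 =1.33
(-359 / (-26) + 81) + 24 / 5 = 12949 / 130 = 99.61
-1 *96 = -96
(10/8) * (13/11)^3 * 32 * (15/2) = 659100/1331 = 495.19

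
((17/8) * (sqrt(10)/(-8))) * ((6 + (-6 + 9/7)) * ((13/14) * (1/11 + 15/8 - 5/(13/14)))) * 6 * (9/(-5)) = -16156341 * sqrt(10)/1379840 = -37.03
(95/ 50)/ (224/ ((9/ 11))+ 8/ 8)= 171/ 24730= 0.01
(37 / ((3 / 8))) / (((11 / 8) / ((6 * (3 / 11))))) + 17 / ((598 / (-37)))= 8420275 / 72358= 116.37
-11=-11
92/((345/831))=1108/5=221.60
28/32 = 7/8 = 0.88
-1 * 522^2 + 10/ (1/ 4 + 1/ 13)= -4631708/ 17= -272453.41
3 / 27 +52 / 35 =503 / 315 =1.60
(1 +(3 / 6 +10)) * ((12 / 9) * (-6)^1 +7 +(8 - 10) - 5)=-92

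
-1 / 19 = -0.05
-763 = -763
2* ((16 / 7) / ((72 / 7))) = 4 / 9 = 0.44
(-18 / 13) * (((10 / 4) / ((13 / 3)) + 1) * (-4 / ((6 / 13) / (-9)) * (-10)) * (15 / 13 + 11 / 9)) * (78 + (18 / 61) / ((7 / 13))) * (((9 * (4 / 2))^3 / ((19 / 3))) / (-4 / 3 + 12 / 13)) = -713441182.94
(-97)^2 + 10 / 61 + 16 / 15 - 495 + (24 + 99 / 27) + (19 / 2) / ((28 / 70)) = 32817929 / 3660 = 8966.65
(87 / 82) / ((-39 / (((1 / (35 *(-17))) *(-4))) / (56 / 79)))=-464 / 3579095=-0.00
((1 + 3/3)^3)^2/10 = 6.40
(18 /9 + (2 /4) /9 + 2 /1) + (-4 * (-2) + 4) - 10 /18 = 15.50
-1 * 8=-8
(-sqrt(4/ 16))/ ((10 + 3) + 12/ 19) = -19/ 518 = -0.04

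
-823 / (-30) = 823 / 30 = 27.43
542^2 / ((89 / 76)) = 22326064 / 89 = 250854.65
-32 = -32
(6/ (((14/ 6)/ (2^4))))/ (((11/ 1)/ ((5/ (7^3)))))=1440/ 26411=0.05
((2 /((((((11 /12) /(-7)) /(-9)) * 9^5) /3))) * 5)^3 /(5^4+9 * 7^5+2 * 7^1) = 10976000 /39164639808411909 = 0.00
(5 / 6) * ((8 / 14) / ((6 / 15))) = 25 / 21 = 1.19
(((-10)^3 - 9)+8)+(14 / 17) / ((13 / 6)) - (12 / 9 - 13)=-655676 / 663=-988.95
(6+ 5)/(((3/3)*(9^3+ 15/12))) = 44/2921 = 0.02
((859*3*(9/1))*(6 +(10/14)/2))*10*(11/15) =7568649/7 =1081235.57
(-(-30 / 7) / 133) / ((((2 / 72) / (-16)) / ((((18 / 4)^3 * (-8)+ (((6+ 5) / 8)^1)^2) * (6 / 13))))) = 75386700 / 12103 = 6228.76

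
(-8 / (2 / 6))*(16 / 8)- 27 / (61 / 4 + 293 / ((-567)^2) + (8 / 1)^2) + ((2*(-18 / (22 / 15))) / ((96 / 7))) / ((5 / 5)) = -81743282097 / 1630610960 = -50.13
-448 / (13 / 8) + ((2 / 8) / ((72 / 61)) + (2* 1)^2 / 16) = -275.23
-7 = -7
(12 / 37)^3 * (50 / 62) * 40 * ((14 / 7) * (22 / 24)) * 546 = 1729728000 / 1570243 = 1101.57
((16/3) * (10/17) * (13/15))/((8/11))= 572/153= 3.74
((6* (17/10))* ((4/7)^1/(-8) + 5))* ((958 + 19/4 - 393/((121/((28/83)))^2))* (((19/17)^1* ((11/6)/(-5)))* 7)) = -509215667694861/3667703600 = -138837.74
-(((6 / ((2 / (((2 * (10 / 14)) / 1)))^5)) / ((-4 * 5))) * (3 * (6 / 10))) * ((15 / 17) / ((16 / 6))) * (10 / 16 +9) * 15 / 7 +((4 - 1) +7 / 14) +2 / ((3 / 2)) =605472589 / 109716096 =5.52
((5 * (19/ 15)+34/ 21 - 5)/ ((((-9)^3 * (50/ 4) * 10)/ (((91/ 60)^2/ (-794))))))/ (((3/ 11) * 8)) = 403403/ 9376981200000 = 0.00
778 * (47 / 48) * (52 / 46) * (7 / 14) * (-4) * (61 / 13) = -1115263 / 138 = -8081.62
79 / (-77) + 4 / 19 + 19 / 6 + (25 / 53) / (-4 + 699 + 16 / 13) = 22456787 / 9548374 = 2.35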